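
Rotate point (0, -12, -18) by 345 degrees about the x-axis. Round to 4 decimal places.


x' = 0
y' = -12*cos(345) - -18*sin(345) = -16.2499
z' = -12*sin(345) + -18*cos(345) = -14.2808

(0, -16.2499, -14.2808)


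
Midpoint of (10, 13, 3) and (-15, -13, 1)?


Midpoint = ((10+-15)/2, (13+-13)/2, (3+1)/2) = (-2.5, 0, 2)

(-2.5, 0, 2)


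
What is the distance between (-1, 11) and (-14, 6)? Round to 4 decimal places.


d = sqrt((-14--1)^2 + (6-11)^2) = 13.9284

13.9284


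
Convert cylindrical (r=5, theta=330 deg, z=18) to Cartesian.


x = 5 * cos(330) = 4.3301
y = 5 * sin(330) = -2.5
z = 18

(4.3301, -2.5, 18)


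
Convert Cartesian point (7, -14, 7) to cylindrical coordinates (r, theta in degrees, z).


r = sqrt(7^2 + (-14)^2) = 15.6525
theta = atan2(-14, 7) = 296.5651 deg
z = 7

r = 15.6525, theta = 296.5651 deg, z = 7


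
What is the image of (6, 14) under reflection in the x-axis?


Reflection across x-axis: (x, y) -> (x, -y)
(6, 14) -> (6, -14)

(6, -14)


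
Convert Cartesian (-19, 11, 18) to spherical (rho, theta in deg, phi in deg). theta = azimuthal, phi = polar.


rho = sqrt((-19)^2 + 11^2 + 18^2) = 28.3901
theta = atan2(11, -19) = 149.9314 deg
phi = acos(18/28.3901) = 50.6524 deg

rho = 28.3901, theta = 149.9314 deg, phi = 50.6524 deg


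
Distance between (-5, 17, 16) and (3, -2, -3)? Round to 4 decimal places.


d = sqrt((3--5)^2 + (-2-17)^2 + (-3-16)^2) = 28.0357

28.0357


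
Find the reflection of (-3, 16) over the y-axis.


Reflection across y-axis: (x, y) -> (-x, y)
(-3, 16) -> (3, 16)

(3, 16)


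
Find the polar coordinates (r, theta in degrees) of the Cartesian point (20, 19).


r = sqrt(20^2 + 19^2) = 27.5862
theta = atan2(19, 20) = 43.5312 degrees

r = 27.5862, theta = 43.5312 degrees


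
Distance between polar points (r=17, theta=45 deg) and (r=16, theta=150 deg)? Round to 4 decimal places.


d = sqrt(r1^2 + r2^2 - 2*r1*r2*cos(t2-t1))
d = sqrt(17^2 + 16^2 - 2*17*16*cos(150-45)) = 26.1877

26.1877


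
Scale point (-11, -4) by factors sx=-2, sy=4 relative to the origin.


Scaling: (x*sx, y*sy) = (-11*-2, -4*4) = (22, -16)

(22, -16)


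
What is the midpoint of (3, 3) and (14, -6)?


Midpoint = ((3+14)/2, (3+-6)/2) = (8.5, -1.5)

(8.5, -1.5)


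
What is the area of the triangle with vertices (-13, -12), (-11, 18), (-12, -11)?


Area = |x1(y2-y3) + x2(y3-y1) + x3(y1-y2)| / 2
= |-13*(18--11) + -11*(-11--12) + -12*(-12-18)| / 2
= 14

14


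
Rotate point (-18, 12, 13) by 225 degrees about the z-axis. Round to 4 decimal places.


x' = -18*cos(225) - 12*sin(225) = 21.2132
y' = -18*sin(225) + 12*cos(225) = 4.2426
z' = 13

(21.2132, 4.2426, 13)


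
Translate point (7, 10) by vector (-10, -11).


Translation: (x+dx, y+dy) = (7+-10, 10+-11) = (-3, -1)

(-3, -1)


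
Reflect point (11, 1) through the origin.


Reflection through origin: (x, y) -> (-x, -y)
(11, 1) -> (-11, -1)

(-11, -1)


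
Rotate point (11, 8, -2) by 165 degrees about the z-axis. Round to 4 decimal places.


x' = 11*cos(165) - 8*sin(165) = -12.6957
y' = 11*sin(165) + 8*cos(165) = -4.8804
z' = -2

(-12.6957, -4.8804, -2)


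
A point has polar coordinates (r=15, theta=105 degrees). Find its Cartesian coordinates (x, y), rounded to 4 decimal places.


x = 15 * cos(105) = -3.8823
y = 15 * sin(105) = 14.4889

(-3.8823, 14.4889)


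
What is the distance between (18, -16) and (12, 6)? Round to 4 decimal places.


d = sqrt((12-18)^2 + (6--16)^2) = 22.8035

22.8035


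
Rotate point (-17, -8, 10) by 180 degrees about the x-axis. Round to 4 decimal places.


x' = -17
y' = -8*cos(180) - 10*sin(180) = 8
z' = -8*sin(180) + 10*cos(180) = -10

(-17, 8, -10)


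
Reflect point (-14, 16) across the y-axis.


Reflection across y-axis: (x, y) -> (-x, y)
(-14, 16) -> (14, 16)

(14, 16)


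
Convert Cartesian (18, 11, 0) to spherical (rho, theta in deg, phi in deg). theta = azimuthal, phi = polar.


rho = sqrt(18^2 + 11^2 + 0^2) = 21.095
theta = atan2(11, 18) = 31.4296 deg
phi = acos(0/21.095) = 90 deg

rho = 21.095, theta = 31.4296 deg, phi = 90 deg


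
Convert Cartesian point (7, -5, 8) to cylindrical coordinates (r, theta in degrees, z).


r = sqrt(7^2 + (-5)^2) = 8.6023
theta = atan2(-5, 7) = 324.4623 deg
z = 8

r = 8.6023, theta = 324.4623 deg, z = 8


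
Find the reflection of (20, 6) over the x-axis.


Reflection across x-axis: (x, y) -> (x, -y)
(20, 6) -> (20, -6)

(20, -6)


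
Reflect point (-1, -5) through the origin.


Reflection through origin: (x, y) -> (-x, -y)
(-1, -5) -> (1, 5)

(1, 5)


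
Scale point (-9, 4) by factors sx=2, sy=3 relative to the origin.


Scaling: (x*sx, y*sy) = (-9*2, 4*3) = (-18, 12)

(-18, 12)


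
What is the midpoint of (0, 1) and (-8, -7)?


Midpoint = ((0+-8)/2, (1+-7)/2) = (-4, -3)

(-4, -3)


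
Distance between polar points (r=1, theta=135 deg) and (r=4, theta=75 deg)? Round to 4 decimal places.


d = sqrt(r1^2 + r2^2 - 2*r1*r2*cos(t2-t1))
d = sqrt(1^2 + 4^2 - 2*1*4*cos(75-135)) = 3.6056

3.6056


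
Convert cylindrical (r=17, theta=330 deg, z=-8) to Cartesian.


x = 17 * cos(330) = 14.7224
y = 17 * sin(330) = -8.5
z = -8

(14.7224, -8.5, -8)


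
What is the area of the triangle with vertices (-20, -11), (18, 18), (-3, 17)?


Area = |x1(y2-y3) + x2(y3-y1) + x3(y1-y2)| / 2
= |-20*(18-17) + 18*(17--11) + -3*(-11-18)| / 2
= 285.5

285.5


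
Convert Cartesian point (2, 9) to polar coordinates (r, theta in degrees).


r = sqrt(2^2 + 9^2) = 9.2195
theta = atan2(9, 2) = 77.4712 degrees

r = 9.2195, theta = 77.4712 degrees


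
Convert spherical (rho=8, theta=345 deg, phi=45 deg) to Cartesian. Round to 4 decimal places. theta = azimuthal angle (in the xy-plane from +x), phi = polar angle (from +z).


x = 8 * sin(45) * cos(345) = 5.4641
y = 8 * sin(45) * sin(345) = -1.4641
z = 8 * cos(45) = 5.6569

(5.4641, -1.4641, 5.6569)


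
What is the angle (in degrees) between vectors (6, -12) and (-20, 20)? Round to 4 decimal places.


dot = 6*-20 + -12*20 = -360
|u| = 13.4164, |v| = 28.2843
cos(angle) = -0.9487
angle = 161.5651 degrees

161.5651 degrees


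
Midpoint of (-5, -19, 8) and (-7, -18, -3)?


Midpoint = ((-5+-7)/2, (-19+-18)/2, (8+-3)/2) = (-6, -18.5, 2.5)

(-6, -18.5, 2.5)


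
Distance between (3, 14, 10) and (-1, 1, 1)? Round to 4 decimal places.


d = sqrt((-1-3)^2 + (1-14)^2 + (1-10)^2) = 16.3095

16.3095


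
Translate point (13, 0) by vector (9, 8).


Translation: (x+dx, y+dy) = (13+9, 0+8) = (22, 8)

(22, 8)


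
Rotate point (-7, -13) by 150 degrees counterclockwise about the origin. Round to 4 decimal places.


x' = -7*cos(150) - -13*sin(150) = 12.5622
y' = -7*sin(150) + -13*cos(150) = 7.7583

(12.5622, 7.7583)


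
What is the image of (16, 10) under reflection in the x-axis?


Reflection across x-axis: (x, y) -> (x, -y)
(16, 10) -> (16, -10)

(16, -10)


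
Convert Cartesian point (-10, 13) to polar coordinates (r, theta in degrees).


r = sqrt((-10)^2 + 13^2) = 16.4012
theta = atan2(13, -10) = 127.5686 degrees

r = 16.4012, theta = 127.5686 degrees


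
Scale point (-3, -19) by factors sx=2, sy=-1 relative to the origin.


Scaling: (x*sx, y*sy) = (-3*2, -19*-1) = (-6, 19)

(-6, 19)


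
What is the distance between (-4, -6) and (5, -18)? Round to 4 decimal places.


d = sqrt((5--4)^2 + (-18--6)^2) = 15

15


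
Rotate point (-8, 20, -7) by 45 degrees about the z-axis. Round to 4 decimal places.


x' = -8*cos(45) - 20*sin(45) = -19.799
y' = -8*sin(45) + 20*cos(45) = 8.4853
z' = -7

(-19.799, 8.4853, -7)


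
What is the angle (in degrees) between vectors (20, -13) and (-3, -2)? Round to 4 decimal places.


dot = 20*-3 + -13*-2 = -34
|u| = 23.8537, |v| = 3.6056
cos(angle) = -0.3953
angle = 113.2861 degrees

113.2861 degrees


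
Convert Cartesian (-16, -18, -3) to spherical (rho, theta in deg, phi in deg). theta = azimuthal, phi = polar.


rho = sqrt((-16)^2 + (-18)^2 + (-3)^2) = 24.2693
theta = atan2(-18, -16) = 228.3665 deg
phi = acos(-3/24.2693) = 97.1007 deg

rho = 24.2693, theta = 228.3665 deg, phi = 97.1007 deg


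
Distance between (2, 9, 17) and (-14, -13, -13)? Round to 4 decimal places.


d = sqrt((-14-2)^2 + (-13-9)^2 + (-13-17)^2) = 40.4969

40.4969


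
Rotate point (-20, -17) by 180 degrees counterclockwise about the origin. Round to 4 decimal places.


x' = -20*cos(180) - -17*sin(180) = 20
y' = -20*sin(180) + -17*cos(180) = 17

(20, 17)


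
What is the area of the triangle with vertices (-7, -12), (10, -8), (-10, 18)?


Area = |x1(y2-y3) + x2(y3-y1) + x3(y1-y2)| / 2
= |-7*(-8-18) + 10*(18--12) + -10*(-12--8)| / 2
= 261

261


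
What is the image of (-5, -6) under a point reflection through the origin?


Reflection through origin: (x, y) -> (-x, -y)
(-5, -6) -> (5, 6)

(5, 6)


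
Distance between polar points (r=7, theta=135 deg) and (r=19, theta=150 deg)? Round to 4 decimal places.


d = sqrt(r1^2 + r2^2 - 2*r1*r2*cos(t2-t1))
d = sqrt(7^2 + 19^2 - 2*7*19*cos(150-135)) = 12.3719

12.3719


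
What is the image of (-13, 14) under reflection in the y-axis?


Reflection across y-axis: (x, y) -> (-x, y)
(-13, 14) -> (13, 14)

(13, 14)


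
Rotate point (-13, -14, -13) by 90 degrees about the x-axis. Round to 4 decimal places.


x' = -13
y' = -14*cos(90) - -13*sin(90) = 13
z' = -14*sin(90) + -13*cos(90) = -14

(-13, 13, -14)


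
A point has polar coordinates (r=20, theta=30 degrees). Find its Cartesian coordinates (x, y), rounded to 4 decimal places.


x = 20 * cos(30) = 17.3205
y = 20 * sin(30) = 10

(17.3205, 10)


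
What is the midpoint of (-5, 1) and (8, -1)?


Midpoint = ((-5+8)/2, (1+-1)/2) = (1.5, 0)

(1.5, 0)


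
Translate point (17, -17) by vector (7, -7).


Translation: (x+dx, y+dy) = (17+7, -17+-7) = (24, -24)

(24, -24)


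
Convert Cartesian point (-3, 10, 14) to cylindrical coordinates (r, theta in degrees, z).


r = sqrt((-3)^2 + 10^2) = 10.4403
theta = atan2(10, -3) = 106.6992 deg
z = 14

r = 10.4403, theta = 106.6992 deg, z = 14


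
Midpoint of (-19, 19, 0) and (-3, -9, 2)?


Midpoint = ((-19+-3)/2, (19+-9)/2, (0+2)/2) = (-11, 5, 1)

(-11, 5, 1)


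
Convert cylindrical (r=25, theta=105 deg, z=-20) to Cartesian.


x = 25 * cos(105) = -6.4705
y = 25 * sin(105) = 24.1481
z = -20

(-6.4705, 24.1481, -20)


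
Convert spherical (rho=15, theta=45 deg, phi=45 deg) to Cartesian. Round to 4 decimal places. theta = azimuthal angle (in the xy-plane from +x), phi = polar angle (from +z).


x = 15 * sin(45) * cos(45) = 7.5
y = 15 * sin(45) * sin(45) = 7.5
z = 15 * cos(45) = 10.6066

(7.5, 7.5, 10.6066)


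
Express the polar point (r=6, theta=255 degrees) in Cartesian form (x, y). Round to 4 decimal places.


x = 6 * cos(255) = -1.5529
y = 6 * sin(255) = -5.7956

(-1.5529, -5.7956)


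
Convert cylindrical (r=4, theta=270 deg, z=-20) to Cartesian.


x = 4 * cos(270) = 0
y = 4 * sin(270) = -4
z = -20

(0, -4, -20)


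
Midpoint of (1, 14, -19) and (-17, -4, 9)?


Midpoint = ((1+-17)/2, (14+-4)/2, (-19+9)/2) = (-8, 5, -5)

(-8, 5, -5)


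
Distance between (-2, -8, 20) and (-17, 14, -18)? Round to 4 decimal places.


d = sqrt((-17--2)^2 + (14--8)^2 + (-18-20)^2) = 46.4004

46.4004


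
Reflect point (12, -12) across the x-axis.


Reflection across x-axis: (x, y) -> (x, -y)
(12, -12) -> (12, 12)

(12, 12)


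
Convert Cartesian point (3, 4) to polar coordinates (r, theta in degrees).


r = sqrt(3^2 + 4^2) = 5
theta = atan2(4, 3) = 53.1301 degrees

r = 5, theta = 53.1301 degrees


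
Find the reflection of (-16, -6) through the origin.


Reflection through origin: (x, y) -> (-x, -y)
(-16, -6) -> (16, 6)

(16, 6)


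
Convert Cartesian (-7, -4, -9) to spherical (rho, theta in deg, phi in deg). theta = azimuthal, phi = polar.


rho = sqrt((-7)^2 + (-4)^2 + (-9)^2) = 12.083
theta = atan2(-4, -7) = 209.7449 deg
phi = acos(-9/12.083) = 138.1458 deg

rho = 12.083, theta = 209.7449 deg, phi = 138.1458 deg


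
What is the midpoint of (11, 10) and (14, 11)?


Midpoint = ((11+14)/2, (10+11)/2) = (12.5, 10.5)

(12.5, 10.5)


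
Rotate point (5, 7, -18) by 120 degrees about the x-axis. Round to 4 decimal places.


x' = 5
y' = 7*cos(120) - -18*sin(120) = 12.0885
z' = 7*sin(120) + -18*cos(120) = 15.0622

(5, 12.0885, 15.0622)


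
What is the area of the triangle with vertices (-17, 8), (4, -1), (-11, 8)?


Area = |x1(y2-y3) + x2(y3-y1) + x3(y1-y2)| / 2
= |-17*(-1-8) + 4*(8-8) + -11*(8--1)| / 2
= 27

27


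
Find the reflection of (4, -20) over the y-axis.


Reflection across y-axis: (x, y) -> (-x, y)
(4, -20) -> (-4, -20)

(-4, -20)


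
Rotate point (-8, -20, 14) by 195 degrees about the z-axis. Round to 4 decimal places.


x' = -8*cos(195) - -20*sin(195) = 2.551
y' = -8*sin(195) + -20*cos(195) = 21.3891
z' = 14

(2.551, 21.3891, 14)


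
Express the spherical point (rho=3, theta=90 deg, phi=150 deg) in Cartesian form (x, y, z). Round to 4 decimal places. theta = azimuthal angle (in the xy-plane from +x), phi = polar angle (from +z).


x = 3 * sin(150) * cos(90) = 0
y = 3 * sin(150) * sin(90) = 1.5
z = 3 * cos(150) = -2.5981

(0, 1.5, -2.5981)


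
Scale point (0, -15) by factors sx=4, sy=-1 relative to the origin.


Scaling: (x*sx, y*sy) = (0*4, -15*-1) = (0, 15)

(0, 15)


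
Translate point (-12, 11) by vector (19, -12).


Translation: (x+dx, y+dy) = (-12+19, 11+-12) = (7, -1)

(7, -1)


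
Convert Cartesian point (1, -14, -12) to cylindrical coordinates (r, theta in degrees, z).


r = sqrt(1^2 + (-14)^2) = 14.0357
theta = atan2(-14, 1) = 274.0856 deg
z = -12

r = 14.0357, theta = 274.0856 deg, z = -12


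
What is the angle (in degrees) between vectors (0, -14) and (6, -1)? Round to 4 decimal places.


dot = 0*6 + -14*-1 = 14
|u| = 14, |v| = 6.0828
cos(angle) = 0.1644
angle = 80.5377 degrees

80.5377 degrees


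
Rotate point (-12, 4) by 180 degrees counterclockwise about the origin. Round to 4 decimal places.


x' = -12*cos(180) - 4*sin(180) = 12
y' = -12*sin(180) + 4*cos(180) = -4

(12, -4)


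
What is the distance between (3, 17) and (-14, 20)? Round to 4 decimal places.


d = sqrt((-14-3)^2 + (20-17)^2) = 17.2627

17.2627


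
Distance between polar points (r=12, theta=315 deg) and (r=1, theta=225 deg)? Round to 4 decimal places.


d = sqrt(r1^2 + r2^2 - 2*r1*r2*cos(t2-t1))
d = sqrt(12^2 + 1^2 - 2*12*1*cos(225-315)) = 12.0416

12.0416


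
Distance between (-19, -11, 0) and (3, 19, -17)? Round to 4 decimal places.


d = sqrt((3--19)^2 + (19--11)^2 + (-17-0)^2) = 40.9023

40.9023


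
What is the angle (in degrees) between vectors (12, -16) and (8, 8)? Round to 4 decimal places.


dot = 12*8 + -16*8 = -32
|u| = 20, |v| = 11.3137
cos(angle) = -0.1414
angle = 98.1301 degrees

98.1301 degrees


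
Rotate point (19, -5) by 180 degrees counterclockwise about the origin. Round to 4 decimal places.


x' = 19*cos(180) - -5*sin(180) = -19
y' = 19*sin(180) + -5*cos(180) = 5

(-19, 5)


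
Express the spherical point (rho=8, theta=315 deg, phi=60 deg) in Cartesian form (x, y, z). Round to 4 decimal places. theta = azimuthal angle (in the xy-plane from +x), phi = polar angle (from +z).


x = 8 * sin(60) * cos(315) = 4.899
y = 8 * sin(60) * sin(315) = -4.899
z = 8 * cos(60) = 4

(4.899, -4.899, 4)


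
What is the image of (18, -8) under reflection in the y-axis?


Reflection across y-axis: (x, y) -> (-x, y)
(18, -8) -> (-18, -8)

(-18, -8)


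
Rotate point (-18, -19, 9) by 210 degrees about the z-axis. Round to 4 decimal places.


x' = -18*cos(210) - -19*sin(210) = 6.0885
y' = -18*sin(210) + -19*cos(210) = 25.4545
z' = 9

(6.0885, 25.4545, 9)


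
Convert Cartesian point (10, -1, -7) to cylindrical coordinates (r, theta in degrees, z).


r = sqrt(10^2 + (-1)^2) = 10.0499
theta = atan2(-1, 10) = 354.2894 deg
z = -7

r = 10.0499, theta = 354.2894 deg, z = -7


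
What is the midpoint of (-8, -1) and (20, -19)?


Midpoint = ((-8+20)/2, (-1+-19)/2) = (6, -10)

(6, -10)


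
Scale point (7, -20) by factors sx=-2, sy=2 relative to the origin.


Scaling: (x*sx, y*sy) = (7*-2, -20*2) = (-14, -40)

(-14, -40)


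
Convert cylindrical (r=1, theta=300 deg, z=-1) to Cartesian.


x = 1 * cos(300) = 0.5
y = 1 * sin(300) = -0.866
z = -1

(0.5, -0.866, -1)


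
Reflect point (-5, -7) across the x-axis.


Reflection across x-axis: (x, y) -> (x, -y)
(-5, -7) -> (-5, 7)

(-5, 7)


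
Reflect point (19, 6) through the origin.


Reflection through origin: (x, y) -> (-x, -y)
(19, 6) -> (-19, -6)

(-19, -6)


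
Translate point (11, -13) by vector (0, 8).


Translation: (x+dx, y+dy) = (11+0, -13+8) = (11, -5)

(11, -5)


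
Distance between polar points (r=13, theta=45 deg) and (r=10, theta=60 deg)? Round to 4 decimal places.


d = sqrt(r1^2 + r2^2 - 2*r1*r2*cos(t2-t1))
d = sqrt(13^2 + 10^2 - 2*13*10*cos(60-45)) = 4.226

4.226


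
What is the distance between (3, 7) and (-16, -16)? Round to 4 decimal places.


d = sqrt((-16-3)^2 + (-16-7)^2) = 29.8329

29.8329


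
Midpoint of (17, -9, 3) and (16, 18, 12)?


Midpoint = ((17+16)/2, (-9+18)/2, (3+12)/2) = (16.5, 4.5, 7.5)

(16.5, 4.5, 7.5)


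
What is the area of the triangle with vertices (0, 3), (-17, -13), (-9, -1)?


Area = |x1(y2-y3) + x2(y3-y1) + x3(y1-y2)| / 2
= |0*(-13--1) + -17*(-1-3) + -9*(3--13)| / 2
= 38

38


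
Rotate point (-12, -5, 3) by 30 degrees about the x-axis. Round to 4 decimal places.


x' = -12
y' = -5*cos(30) - 3*sin(30) = -5.8301
z' = -5*sin(30) + 3*cos(30) = 0.0981

(-12, -5.8301, 0.0981)


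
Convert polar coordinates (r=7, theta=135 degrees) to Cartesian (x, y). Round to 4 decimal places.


x = 7 * cos(135) = -4.9497
y = 7 * sin(135) = 4.9497

(-4.9497, 4.9497)


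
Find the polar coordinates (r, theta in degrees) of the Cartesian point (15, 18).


r = sqrt(15^2 + 18^2) = 23.4307
theta = atan2(18, 15) = 50.1944 degrees

r = 23.4307, theta = 50.1944 degrees


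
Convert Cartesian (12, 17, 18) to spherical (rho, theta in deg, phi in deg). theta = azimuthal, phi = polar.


rho = sqrt(12^2 + 17^2 + 18^2) = 27.5136
theta = atan2(17, 12) = 54.7824 deg
phi = acos(18/27.5136) = 49.1394 deg

rho = 27.5136, theta = 54.7824 deg, phi = 49.1394 deg


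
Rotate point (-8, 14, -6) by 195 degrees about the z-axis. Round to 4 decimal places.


x' = -8*cos(195) - 14*sin(195) = 11.3509
y' = -8*sin(195) + 14*cos(195) = -11.4524
z' = -6

(11.3509, -11.4524, -6)


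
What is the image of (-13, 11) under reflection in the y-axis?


Reflection across y-axis: (x, y) -> (-x, y)
(-13, 11) -> (13, 11)

(13, 11)


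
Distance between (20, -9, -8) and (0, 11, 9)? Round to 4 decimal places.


d = sqrt((0-20)^2 + (11--9)^2 + (9--8)^2) = 33

33


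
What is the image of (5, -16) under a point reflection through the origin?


Reflection through origin: (x, y) -> (-x, -y)
(5, -16) -> (-5, 16)

(-5, 16)


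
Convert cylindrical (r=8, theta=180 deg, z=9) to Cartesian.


x = 8 * cos(180) = -8
y = 8 * sin(180) = 0
z = 9

(-8, 0, 9)


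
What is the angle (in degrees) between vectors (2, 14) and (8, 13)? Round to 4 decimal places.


dot = 2*8 + 14*13 = 198
|u| = 14.1421, |v| = 15.2643
cos(angle) = 0.9172
angle = 23.4774 degrees

23.4774 degrees


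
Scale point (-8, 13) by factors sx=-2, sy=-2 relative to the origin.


Scaling: (x*sx, y*sy) = (-8*-2, 13*-2) = (16, -26)

(16, -26)


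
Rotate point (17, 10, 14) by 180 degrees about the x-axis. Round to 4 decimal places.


x' = 17
y' = 10*cos(180) - 14*sin(180) = -10
z' = 10*sin(180) + 14*cos(180) = -14

(17, -10, -14)


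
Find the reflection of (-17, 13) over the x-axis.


Reflection across x-axis: (x, y) -> (x, -y)
(-17, 13) -> (-17, -13)

(-17, -13)


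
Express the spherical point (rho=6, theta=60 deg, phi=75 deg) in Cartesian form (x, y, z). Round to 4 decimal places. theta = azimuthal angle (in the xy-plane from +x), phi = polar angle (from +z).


x = 6 * sin(75) * cos(60) = 2.8978
y = 6 * sin(75) * sin(60) = 5.0191
z = 6 * cos(75) = 1.5529

(2.8978, 5.0191, 1.5529)


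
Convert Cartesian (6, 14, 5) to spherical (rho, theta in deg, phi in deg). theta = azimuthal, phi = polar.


rho = sqrt(6^2 + 14^2 + 5^2) = 16.0312
theta = atan2(14, 6) = 66.8014 deg
phi = acos(5/16.0312) = 71.8267 deg

rho = 16.0312, theta = 66.8014 deg, phi = 71.8267 deg


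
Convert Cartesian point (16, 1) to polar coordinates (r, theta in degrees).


r = sqrt(16^2 + 1^2) = 16.0312
theta = atan2(1, 16) = 3.5763 degrees

r = 16.0312, theta = 3.5763 degrees


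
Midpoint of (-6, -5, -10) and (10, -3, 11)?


Midpoint = ((-6+10)/2, (-5+-3)/2, (-10+11)/2) = (2, -4, 0.5)

(2, -4, 0.5)


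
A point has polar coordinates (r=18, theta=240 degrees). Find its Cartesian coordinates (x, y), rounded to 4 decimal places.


x = 18 * cos(240) = -9
y = 18 * sin(240) = -15.5885

(-9, -15.5885)


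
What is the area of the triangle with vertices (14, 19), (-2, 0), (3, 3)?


Area = |x1(y2-y3) + x2(y3-y1) + x3(y1-y2)| / 2
= |14*(0-3) + -2*(3-19) + 3*(19-0)| / 2
= 23.5

23.5


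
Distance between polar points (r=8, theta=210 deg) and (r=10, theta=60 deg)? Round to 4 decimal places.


d = sqrt(r1^2 + r2^2 - 2*r1*r2*cos(t2-t1))
d = sqrt(8^2 + 10^2 - 2*8*10*cos(60-210)) = 17.3944

17.3944


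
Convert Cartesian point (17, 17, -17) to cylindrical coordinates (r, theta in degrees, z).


r = sqrt(17^2 + 17^2) = 24.0416
theta = atan2(17, 17) = 45 deg
z = -17

r = 24.0416, theta = 45 deg, z = -17


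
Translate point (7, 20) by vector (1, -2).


Translation: (x+dx, y+dy) = (7+1, 20+-2) = (8, 18)

(8, 18)


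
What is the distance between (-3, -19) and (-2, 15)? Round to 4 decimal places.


d = sqrt((-2--3)^2 + (15--19)^2) = 34.0147

34.0147


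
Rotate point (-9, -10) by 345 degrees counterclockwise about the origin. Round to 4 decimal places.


x' = -9*cos(345) - -10*sin(345) = -11.2815
y' = -9*sin(345) + -10*cos(345) = -7.3299

(-11.2815, -7.3299)


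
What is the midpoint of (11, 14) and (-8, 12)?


Midpoint = ((11+-8)/2, (14+12)/2) = (1.5, 13)

(1.5, 13)


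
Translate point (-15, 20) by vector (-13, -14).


Translation: (x+dx, y+dy) = (-15+-13, 20+-14) = (-28, 6)

(-28, 6)


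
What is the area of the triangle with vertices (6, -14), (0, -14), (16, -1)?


Area = |x1(y2-y3) + x2(y3-y1) + x3(y1-y2)| / 2
= |6*(-14--1) + 0*(-1--14) + 16*(-14--14)| / 2
= 39

39


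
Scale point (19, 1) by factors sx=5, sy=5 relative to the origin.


Scaling: (x*sx, y*sy) = (19*5, 1*5) = (95, 5)

(95, 5)


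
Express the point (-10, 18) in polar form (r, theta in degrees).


r = sqrt((-10)^2 + 18^2) = 20.5913
theta = atan2(18, -10) = 119.0546 degrees

r = 20.5913, theta = 119.0546 degrees


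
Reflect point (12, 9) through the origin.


Reflection through origin: (x, y) -> (-x, -y)
(12, 9) -> (-12, -9)

(-12, -9)


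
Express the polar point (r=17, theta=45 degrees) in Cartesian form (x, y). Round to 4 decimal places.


x = 17 * cos(45) = 12.0208
y = 17 * sin(45) = 12.0208

(12.0208, 12.0208)


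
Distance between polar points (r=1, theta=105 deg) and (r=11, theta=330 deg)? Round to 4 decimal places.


d = sqrt(r1^2 + r2^2 - 2*r1*r2*cos(t2-t1))
d = sqrt(1^2 + 11^2 - 2*1*11*cos(330-105)) = 11.7284

11.7284


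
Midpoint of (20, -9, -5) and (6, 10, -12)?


Midpoint = ((20+6)/2, (-9+10)/2, (-5+-12)/2) = (13, 0.5, -8.5)

(13, 0.5, -8.5)


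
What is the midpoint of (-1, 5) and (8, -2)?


Midpoint = ((-1+8)/2, (5+-2)/2) = (3.5, 1.5)

(3.5, 1.5)


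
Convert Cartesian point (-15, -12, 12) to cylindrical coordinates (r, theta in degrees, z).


r = sqrt((-15)^2 + (-12)^2) = 19.2094
theta = atan2(-12, -15) = 218.6598 deg
z = 12

r = 19.2094, theta = 218.6598 deg, z = 12


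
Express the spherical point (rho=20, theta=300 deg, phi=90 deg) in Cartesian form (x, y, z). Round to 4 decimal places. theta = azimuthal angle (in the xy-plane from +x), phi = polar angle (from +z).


x = 20 * sin(90) * cos(300) = 10
y = 20 * sin(90) * sin(300) = -17.3205
z = 20 * cos(90) = 0

(10, -17.3205, 0)


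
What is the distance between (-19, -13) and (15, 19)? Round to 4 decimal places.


d = sqrt((15--19)^2 + (19--13)^2) = 46.6905

46.6905


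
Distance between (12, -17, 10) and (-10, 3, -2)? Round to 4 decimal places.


d = sqrt((-10-12)^2 + (3--17)^2 + (-2-10)^2) = 32.0624

32.0624


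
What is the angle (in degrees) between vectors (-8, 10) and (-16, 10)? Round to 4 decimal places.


dot = -8*-16 + 10*10 = 228
|u| = 12.8062, |v| = 18.868
cos(angle) = 0.9436
angle = 19.3348 degrees

19.3348 degrees


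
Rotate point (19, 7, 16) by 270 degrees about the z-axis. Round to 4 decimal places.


x' = 19*cos(270) - 7*sin(270) = 7
y' = 19*sin(270) + 7*cos(270) = -19
z' = 16

(7, -19, 16)


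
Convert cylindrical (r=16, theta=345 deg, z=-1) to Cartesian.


x = 16 * cos(345) = 15.4548
y = 16 * sin(345) = -4.1411
z = -1

(15.4548, -4.1411, -1)


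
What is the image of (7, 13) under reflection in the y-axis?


Reflection across y-axis: (x, y) -> (-x, y)
(7, 13) -> (-7, 13)

(-7, 13)


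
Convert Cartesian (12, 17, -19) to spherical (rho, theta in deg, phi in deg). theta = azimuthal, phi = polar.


rho = sqrt(12^2 + 17^2 + (-19)^2) = 28.178
theta = atan2(17, 12) = 54.7824 deg
phi = acos(-19/28.178) = 132.3986 deg

rho = 28.178, theta = 54.7824 deg, phi = 132.3986 deg


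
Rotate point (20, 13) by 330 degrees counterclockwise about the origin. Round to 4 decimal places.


x' = 20*cos(330) - 13*sin(330) = 23.8205
y' = 20*sin(330) + 13*cos(330) = 1.2583

(23.8205, 1.2583)


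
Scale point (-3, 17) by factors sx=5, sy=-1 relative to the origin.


Scaling: (x*sx, y*sy) = (-3*5, 17*-1) = (-15, -17)

(-15, -17)


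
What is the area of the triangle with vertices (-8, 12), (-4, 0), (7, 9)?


Area = |x1(y2-y3) + x2(y3-y1) + x3(y1-y2)| / 2
= |-8*(0-9) + -4*(9-12) + 7*(12-0)| / 2
= 84

84


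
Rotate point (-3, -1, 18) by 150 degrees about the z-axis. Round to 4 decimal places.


x' = -3*cos(150) - -1*sin(150) = 3.0981
y' = -3*sin(150) + -1*cos(150) = -0.634
z' = 18

(3.0981, -0.634, 18)


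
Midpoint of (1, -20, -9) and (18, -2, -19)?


Midpoint = ((1+18)/2, (-20+-2)/2, (-9+-19)/2) = (9.5, -11, -14)

(9.5, -11, -14)


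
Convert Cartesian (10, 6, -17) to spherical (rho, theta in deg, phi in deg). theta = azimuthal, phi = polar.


rho = sqrt(10^2 + 6^2 + (-17)^2) = 20.6155
theta = atan2(6, 10) = 30.9638 deg
phi = acos(-17/20.6155) = 145.5501 deg

rho = 20.6155, theta = 30.9638 deg, phi = 145.5501 deg


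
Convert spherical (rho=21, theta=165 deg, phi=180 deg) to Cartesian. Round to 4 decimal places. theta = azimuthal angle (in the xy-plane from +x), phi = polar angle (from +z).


x = 21 * sin(180) * cos(165) = 0
y = 21 * sin(180) * sin(165) = 0
z = 21 * cos(180) = -21

(0, 0, -21)


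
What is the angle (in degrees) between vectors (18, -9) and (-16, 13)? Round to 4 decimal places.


dot = 18*-16 + -9*13 = -405
|u| = 20.1246, |v| = 20.6155
cos(angle) = -0.9762
angle = 167.4712 degrees

167.4712 degrees


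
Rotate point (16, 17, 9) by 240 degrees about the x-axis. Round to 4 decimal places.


x' = 16
y' = 17*cos(240) - 9*sin(240) = -0.7058
z' = 17*sin(240) + 9*cos(240) = -19.2224

(16, -0.7058, -19.2224)


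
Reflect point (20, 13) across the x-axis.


Reflection across x-axis: (x, y) -> (x, -y)
(20, 13) -> (20, -13)

(20, -13)


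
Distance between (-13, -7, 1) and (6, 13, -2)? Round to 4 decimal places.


d = sqrt((6--13)^2 + (13--7)^2 + (-2-1)^2) = 27.7489

27.7489


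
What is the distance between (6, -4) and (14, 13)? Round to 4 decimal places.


d = sqrt((14-6)^2 + (13--4)^2) = 18.7883

18.7883


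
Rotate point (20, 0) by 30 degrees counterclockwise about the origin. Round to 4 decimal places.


x' = 20*cos(30) - 0*sin(30) = 17.3205
y' = 20*sin(30) + 0*cos(30) = 10

(17.3205, 10)


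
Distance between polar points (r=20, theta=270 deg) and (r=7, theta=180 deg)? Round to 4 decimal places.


d = sqrt(r1^2 + r2^2 - 2*r1*r2*cos(t2-t1))
d = sqrt(20^2 + 7^2 - 2*20*7*cos(180-270)) = 21.1896

21.1896


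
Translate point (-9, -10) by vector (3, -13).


Translation: (x+dx, y+dy) = (-9+3, -10+-13) = (-6, -23)

(-6, -23)


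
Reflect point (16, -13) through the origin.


Reflection through origin: (x, y) -> (-x, -y)
(16, -13) -> (-16, 13)

(-16, 13)


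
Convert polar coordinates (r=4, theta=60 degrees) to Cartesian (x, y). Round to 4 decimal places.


x = 4 * cos(60) = 2
y = 4 * sin(60) = 3.4641

(2, 3.4641)


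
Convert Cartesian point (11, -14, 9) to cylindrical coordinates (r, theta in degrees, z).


r = sqrt(11^2 + (-14)^2) = 17.8045
theta = atan2(-14, 11) = 308.1572 deg
z = 9

r = 17.8045, theta = 308.1572 deg, z = 9


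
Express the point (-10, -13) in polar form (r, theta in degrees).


r = sqrt((-10)^2 + (-13)^2) = 16.4012
theta = atan2(-13, -10) = 232.4314 degrees

r = 16.4012, theta = 232.4314 degrees


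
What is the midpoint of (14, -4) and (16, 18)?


Midpoint = ((14+16)/2, (-4+18)/2) = (15, 7)

(15, 7)


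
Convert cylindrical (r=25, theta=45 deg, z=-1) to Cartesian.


x = 25 * cos(45) = 17.6777
y = 25 * sin(45) = 17.6777
z = -1

(17.6777, 17.6777, -1)


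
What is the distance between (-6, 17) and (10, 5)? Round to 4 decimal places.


d = sqrt((10--6)^2 + (5-17)^2) = 20

20


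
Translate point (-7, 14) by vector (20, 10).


Translation: (x+dx, y+dy) = (-7+20, 14+10) = (13, 24)

(13, 24)


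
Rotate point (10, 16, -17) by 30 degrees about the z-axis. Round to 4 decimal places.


x' = 10*cos(30) - 16*sin(30) = 0.6603
y' = 10*sin(30) + 16*cos(30) = 18.8564
z' = -17

(0.6603, 18.8564, -17)


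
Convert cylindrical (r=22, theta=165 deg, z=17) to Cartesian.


x = 22 * cos(165) = -21.2504
y = 22 * sin(165) = 5.694
z = 17

(-21.2504, 5.694, 17)


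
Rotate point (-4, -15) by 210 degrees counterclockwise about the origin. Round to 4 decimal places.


x' = -4*cos(210) - -15*sin(210) = -4.0359
y' = -4*sin(210) + -15*cos(210) = 14.9904

(-4.0359, 14.9904)


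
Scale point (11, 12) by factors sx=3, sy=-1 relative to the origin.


Scaling: (x*sx, y*sy) = (11*3, 12*-1) = (33, -12)

(33, -12)


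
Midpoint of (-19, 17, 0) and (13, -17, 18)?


Midpoint = ((-19+13)/2, (17+-17)/2, (0+18)/2) = (-3, 0, 9)

(-3, 0, 9)


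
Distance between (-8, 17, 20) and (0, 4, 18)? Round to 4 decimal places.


d = sqrt((0--8)^2 + (4-17)^2 + (18-20)^2) = 15.3948

15.3948


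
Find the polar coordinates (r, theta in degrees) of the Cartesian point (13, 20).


r = sqrt(13^2 + 20^2) = 23.8537
theta = atan2(20, 13) = 56.9761 degrees

r = 23.8537, theta = 56.9761 degrees


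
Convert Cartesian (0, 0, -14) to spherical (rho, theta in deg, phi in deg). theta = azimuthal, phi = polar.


rho = sqrt(0^2 + 0^2 + (-14)^2) = 14
theta = atan2(0, 0) = 0 deg
phi = acos(-14/14) = 180 deg

rho = 14, theta = 0 deg, phi = 180 deg


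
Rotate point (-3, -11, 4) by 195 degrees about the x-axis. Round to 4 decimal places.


x' = -3
y' = -11*cos(195) - 4*sin(195) = 11.6605
z' = -11*sin(195) + 4*cos(195) = -1.0167

(-3, 11.6605, -1.0167)


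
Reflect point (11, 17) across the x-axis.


Reflection across x-axis: (x, y) -> (x, -y)
(11, 17) -> (11, -17)

(11, -17)


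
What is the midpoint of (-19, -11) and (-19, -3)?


Midpoint = ((-19+-19)/2, (-11+-3)/2) = (-19, -7)

(-19, -7)


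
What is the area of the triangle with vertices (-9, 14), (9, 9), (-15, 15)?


Area = |x1(y2-y3) + x2(y3-y1) + x3(y1-y2)| / 2
= |-9*(9-15) + 9*(15-14) + -15*(14-9)| / 2
= 6

6


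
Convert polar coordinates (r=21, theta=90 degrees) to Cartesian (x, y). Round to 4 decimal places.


x = 21 * cos(90) = 0
y = 21 * sin(90) = 21

(0, 21)


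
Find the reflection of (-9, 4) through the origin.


Reflection through origin: (x, y) -> (-x, -y)
(-9, 4) -> (9, -4)

(9, -4)


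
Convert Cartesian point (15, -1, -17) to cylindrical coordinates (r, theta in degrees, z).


r = sqrt(15^2 + (-1)^2) = 15.0333
theta = atan2(-1, 15) = 356.1859 deg
z = -17

r = 15.0333, theta = 356.1859 deg, z = -17


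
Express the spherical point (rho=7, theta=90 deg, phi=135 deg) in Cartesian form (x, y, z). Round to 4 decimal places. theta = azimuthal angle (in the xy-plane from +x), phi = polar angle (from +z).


x = 7 * sin(135) * cos(90) = 0
y = 7 * sin(135) * sin(90) = 4.9497
z = 7 * cos(135) = -4.9497

(0, 4.9497, -4.9497)


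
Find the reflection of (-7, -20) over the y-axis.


Reflection across y-axis: (x, y) -> (-x, y)
(-7, -20) -> (7, -20)

(7, -20)


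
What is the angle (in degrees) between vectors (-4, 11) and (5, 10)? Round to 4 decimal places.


dot = -4*5 + 11*10 = 90
|u| = 11.7047, |v| = 11.1803
cos(angle) = 0.6877
angle = 46.5482 degrees

46.5482 degrees


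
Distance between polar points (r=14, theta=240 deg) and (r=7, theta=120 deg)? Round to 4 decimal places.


d = sqrt(r1^2 + r2^2 - 2*r1*r2*cos(t2-t1))
d = sqrt(14^2 + 7^2 - 2*14*7*cos(120-240)) = 18.5203

18.5203


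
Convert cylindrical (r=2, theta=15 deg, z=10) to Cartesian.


x = 2 * cos(15) = 1.9319
y = 2 * sin(15) = 0.5176
z = 10

(1.9319, 0.5176, 10)


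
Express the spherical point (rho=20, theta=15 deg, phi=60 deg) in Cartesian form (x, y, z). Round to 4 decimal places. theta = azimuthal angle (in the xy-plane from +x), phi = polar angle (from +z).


x = 20 * sin(60) * cos(15) = 16.7303
y = 20 * sin(60) * sin(15) = 4.4829
z = 20 * cos(60) = 10

(16.7303, 4.4829, 10)


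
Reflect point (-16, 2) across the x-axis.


Reflection across x-axis: (x, y) -> (x, -y)
(-16, 2) -> (-16, -2)

(-16, -2)


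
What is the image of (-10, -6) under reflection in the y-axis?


Reflection across y-axis: (x, y) -> (-x, y)
(-10, -6) -> (10, -6)

(10, -6)


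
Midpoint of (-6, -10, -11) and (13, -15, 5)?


Midpoint = ((-6+13)/2, (-10+-15)/2, (-11+5)/2) = (3.5, -12.5, -3)

(3.5, -12.5, -3)


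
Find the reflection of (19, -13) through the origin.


Reflection through origin: (x, y) -> (-x, -y)
(19, -13) -> (-19, 13)

(-19, 13)


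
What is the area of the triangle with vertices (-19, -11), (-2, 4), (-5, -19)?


Area = |x1(y2-y3) + x2(y3-y1) + x3(y1-y2)| / 2
= |-19*(4--19) + -2*(-19--11) + -5*(-11-4)| / 2
= 173

173


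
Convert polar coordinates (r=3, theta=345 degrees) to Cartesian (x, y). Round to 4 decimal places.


x = 3 * cos(345) = 2.8978
y = 3 * sin(345) = -0.7765

(2.8978, -0.7765)


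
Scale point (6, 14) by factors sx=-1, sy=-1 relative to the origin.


Scaling: (x*sx, y*sy) = (6*-1, 14*-1) = (-6, -14)

(-6, -14)


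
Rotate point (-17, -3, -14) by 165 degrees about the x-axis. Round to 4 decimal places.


x' = -17
y' = -3*cos(165) - -14*sin(165) = 6.5212
z' = -3*sin(165) + -14*cos(165) = 12.7465

(-17, 6.5212, 12.7465)


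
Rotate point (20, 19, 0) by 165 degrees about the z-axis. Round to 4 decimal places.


x' = 20*cos(165) - 19*sin(165) = -24.2361
y' = 20*sin(165) + 19*cos(165) = -13.1762
z' = 0

(-24.2361, -13.1762, 0)


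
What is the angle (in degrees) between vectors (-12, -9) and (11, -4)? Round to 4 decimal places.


dot = -12*11 + -9*-4 = -96
|u| = 15, |v| = 11.7047
cos(angle) = -0.5468
angle = 123.147 degrees

123.147 degrees


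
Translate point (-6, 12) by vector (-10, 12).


Translation: (x+dx, y+dy) = (-6+-10, 12+12) = (-16, 24)

(-16, 24)


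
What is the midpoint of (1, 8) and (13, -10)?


Midpoint = ((1+13)/2, (8+-10)/2) = (7, -1)

(7, -1)


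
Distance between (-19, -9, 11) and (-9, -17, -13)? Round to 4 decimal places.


d = sqrt((-9--19)^2 + (-17--9)^2 + (-13-11)^2) = 27.2029

27.2029


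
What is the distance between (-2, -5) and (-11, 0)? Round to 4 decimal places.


d = sqrt((-11--2)^2 + (0--5)^2) = 10.2956

10.2956


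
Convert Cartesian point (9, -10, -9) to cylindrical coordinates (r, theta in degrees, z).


r = sqrt(9^2 + (-10)^2) = 13.4536
theta = atan2(-10, 9) = 311.9872 deg
z = -9

r = 13.4536, theta = 311.9872 deg, z = -9


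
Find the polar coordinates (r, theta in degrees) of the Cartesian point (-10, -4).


r = sqrt((-10)^2 + (-4)^2) = 10.7703
theta = atan2(-4, -10) = 201.8014 degrees

r = 10.7703, theta = 201.8014 degrees


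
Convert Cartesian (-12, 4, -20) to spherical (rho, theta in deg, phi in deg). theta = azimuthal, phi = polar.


rho = sqrt((-12)^2 + 4^2 + (-20)^2) = 23.6643
theta = atan2(4, -12) = 161.5651 deg
phi = acos(-20/23.6643) = 147.6885 deg

rho = 23.6643, theta = 161.5651 deg, phi = 147.6885 deg


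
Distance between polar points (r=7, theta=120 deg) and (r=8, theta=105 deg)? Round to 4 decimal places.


d = sqrt(r1^2 + r2^2 - 2*r1*r2*cos(t2-t1))
d = sqrt(7^2 + 8^2 - 2*7*8*cos(105-120)) = 2.1946

2.1946


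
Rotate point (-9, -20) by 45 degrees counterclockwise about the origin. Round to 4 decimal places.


x' = -9*cos(45) - -20*sin(45) = 7.7782
y' = -9*sin(45) + -20*cos(45) = -20.5061

(7.7782, -20.5061)


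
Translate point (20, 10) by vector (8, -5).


Translation: (x+dx, y+dy) = (20+8, 10+-5) = (28, 5)

(28, 5)


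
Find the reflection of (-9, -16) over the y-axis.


Reflection across y-axis: (x, y) -> (-x, y)
(-9, -16) -> (9, -16)

(9, -16)


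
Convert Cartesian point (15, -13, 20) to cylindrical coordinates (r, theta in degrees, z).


r = sqrt(15^2 + (-13)^2) = 19.8494
theta = atan2(-13, 15) = 319.0856 deg
z = 20

r = 19.8494, theta = 319.0856 deg, z = 20


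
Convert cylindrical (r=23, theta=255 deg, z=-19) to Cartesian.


x = 23 * cos(255) = -5.9528
y = 23 * sin(255) = -22.2163
z = -19

(-5.9528, -22.2163, -19)


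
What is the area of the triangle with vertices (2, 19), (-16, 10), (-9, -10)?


Area = |x1(y2-y3) + x2(y3-y1) + x3(y1-y2)| / 2
= |2*(10--10) + -16*(-10-19) + -9*(19-10)| / 2
= 211.5

211.5


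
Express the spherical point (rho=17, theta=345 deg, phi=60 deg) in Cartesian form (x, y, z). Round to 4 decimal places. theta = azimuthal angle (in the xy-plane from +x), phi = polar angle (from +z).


x = 17 * sin(60) * cos(345) = 14.2208
y = 17 * sin(60) * sin(345) = -3.8104
z = 17 * cos(60) = 8.5

(14.2208, -3.8104, 8.5)


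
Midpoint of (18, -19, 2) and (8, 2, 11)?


Midpoint = ((18+8)/2, (-19+2)/2, (2+11)/2) = (13, -8.5, 6.5)

(13, -8.5, 6.5)


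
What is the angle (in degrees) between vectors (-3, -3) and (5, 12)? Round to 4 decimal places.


dot = -3*5 + -3*12 = -51
|u| = 4.2426, |v| = 13
cos(angle) = -0.9247
angle = 157.6199 degrees

157.6199 degrees


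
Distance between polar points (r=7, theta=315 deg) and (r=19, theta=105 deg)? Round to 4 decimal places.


d = sqrt(r1^2 + r2^2 - 2*r1*r2*cos(t2-t1))
d = sqrt(7^2 + 19^2 - 2*7*19*cos(105-315)) = 25.3054

25.3054


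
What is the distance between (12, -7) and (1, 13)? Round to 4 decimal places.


d = sqrt((1-12)^2 + (13--7)^2) = 22.8254

22.8254


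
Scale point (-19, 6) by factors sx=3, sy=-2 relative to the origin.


Scaling: (x*sx, y*sy) = (-19*3, 6*-2) = (-57, -12)

(-57, -12)


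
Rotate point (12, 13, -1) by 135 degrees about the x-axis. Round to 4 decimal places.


x' = 12
y' = 13*cos(135) - -1*sin(135) = -8.4853
z' = 13*sin(135) + -1*cos(135) = 9.8995

(12, -8.4853, 9.8995)
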